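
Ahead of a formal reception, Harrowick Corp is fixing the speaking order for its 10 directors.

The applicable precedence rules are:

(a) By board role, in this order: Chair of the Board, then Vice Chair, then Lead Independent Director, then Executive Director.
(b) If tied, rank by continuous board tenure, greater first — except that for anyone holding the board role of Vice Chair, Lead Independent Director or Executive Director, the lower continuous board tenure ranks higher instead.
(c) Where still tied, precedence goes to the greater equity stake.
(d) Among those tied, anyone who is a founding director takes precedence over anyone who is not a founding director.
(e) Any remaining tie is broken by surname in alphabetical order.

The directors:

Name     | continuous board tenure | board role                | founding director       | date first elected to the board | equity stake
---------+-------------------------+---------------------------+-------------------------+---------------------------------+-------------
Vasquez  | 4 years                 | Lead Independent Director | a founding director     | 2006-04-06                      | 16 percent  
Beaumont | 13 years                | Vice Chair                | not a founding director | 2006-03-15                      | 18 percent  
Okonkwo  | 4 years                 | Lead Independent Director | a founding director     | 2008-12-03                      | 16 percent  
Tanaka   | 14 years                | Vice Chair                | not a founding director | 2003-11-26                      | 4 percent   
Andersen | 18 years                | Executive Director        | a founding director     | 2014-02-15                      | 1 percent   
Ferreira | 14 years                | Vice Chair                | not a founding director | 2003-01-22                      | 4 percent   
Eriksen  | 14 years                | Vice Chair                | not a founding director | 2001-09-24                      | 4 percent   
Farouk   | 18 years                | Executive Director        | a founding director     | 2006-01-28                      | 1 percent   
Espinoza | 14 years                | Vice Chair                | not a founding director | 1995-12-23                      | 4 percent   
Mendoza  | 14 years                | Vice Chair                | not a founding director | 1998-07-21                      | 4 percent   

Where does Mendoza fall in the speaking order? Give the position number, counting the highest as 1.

5

By board role: Beaumont, Eriksen, Espinoza, Ferreira, Mendoza and Tanaka (Vice Chair); then Okonkwo and Vasquez (Lead Independent Director); then Andersen and Farouk (Executive Director).
Among Beaumont, Eriksen, Espinoza, Ferreira, Mendoza and Tanaka, by continuous board tenure (lower first) (reversed rule for this group): Beaumont (13 years) before Eriksen, Espinoza, Ferreira, Mendoza and Tanaka (14 years).
Eriksen, Espinoza, Ferreira, Mendoza and Tanaka all have equity stake 4 percent, so the next rule applies.
Eriksen, Espinoza, Ferreira, Mendoza and Tanaka are each not a founding director, so the next rule applies.
Among Eriksen, Espinoza, Ferreira, Mendoza and Tanaka, alphabetically by surname: Eriksen before Espinoza before Ferreira before Mendoza before Tanaka.
Okonkwo and Vasquez both have continuous board tenure 4 years, so the next rule applies.
Okonkwo and Vasquez both have equity stake 16 percent, so the next rule applies.
Okonkwo and Vasquez are each a founding director, so the next rule applies.
Among Okonkwo and Vasquez, alphabetically by surname: Okonkwo before Vasquez.
Andersen and Farouk both have continuous board tenure 18 years, so the next rule applies.
Andersen and Farouk both have equity stake 1 percent, so the next rule applies.
Andersen and Farouk are each a founding director, so the next rule applies.
Among Andersen and Farouk, alphabetically by surname: Andersen before Farouk.
Order: Beaumont, Eriksen, Espinoza, Ferreira, Mendoza, Tanaka, Okonkwo, Vasquez, Andersen, Farouk. So position 5.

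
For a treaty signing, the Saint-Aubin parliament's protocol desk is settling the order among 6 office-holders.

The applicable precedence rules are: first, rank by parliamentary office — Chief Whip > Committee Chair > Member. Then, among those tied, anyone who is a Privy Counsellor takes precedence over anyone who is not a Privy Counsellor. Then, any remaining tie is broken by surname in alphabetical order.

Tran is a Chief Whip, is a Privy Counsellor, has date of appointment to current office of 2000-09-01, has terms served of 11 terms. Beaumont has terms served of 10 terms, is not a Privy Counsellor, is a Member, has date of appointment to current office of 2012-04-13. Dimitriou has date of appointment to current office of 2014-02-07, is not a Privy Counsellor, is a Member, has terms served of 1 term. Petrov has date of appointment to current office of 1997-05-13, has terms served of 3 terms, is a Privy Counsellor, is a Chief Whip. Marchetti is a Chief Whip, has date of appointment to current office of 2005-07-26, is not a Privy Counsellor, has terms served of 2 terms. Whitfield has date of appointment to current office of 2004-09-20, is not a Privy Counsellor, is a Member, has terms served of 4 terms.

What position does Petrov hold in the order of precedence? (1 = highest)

1

By parliamentary office: Petrov, Tran and Marchetti (Chief Whip); then Beaumont, Dimitriou and Whitfield (Member).
Among Petrov, Tran and Marchetti, a Privy Counsellor before not a Privy Counsellor: Petrov and Tran (a Privy Counsellor) before Marchetti (not a Privy Counsellor).
Among Petrov and Tran, alphabetically by surname: Petrov before Tran.
Beaumont, Dimitriou and Whitfield are each not a Privy Counsellor, so the next rule applies.
Among Beaumont, Dimitriou and Whitfield, alphabetically by surname: Beaumont before Dimitriou before Whitfield.
Order: Petrov, Tran, Marchetti, Beaumont, Dimitriou, Whitfield. So position 1.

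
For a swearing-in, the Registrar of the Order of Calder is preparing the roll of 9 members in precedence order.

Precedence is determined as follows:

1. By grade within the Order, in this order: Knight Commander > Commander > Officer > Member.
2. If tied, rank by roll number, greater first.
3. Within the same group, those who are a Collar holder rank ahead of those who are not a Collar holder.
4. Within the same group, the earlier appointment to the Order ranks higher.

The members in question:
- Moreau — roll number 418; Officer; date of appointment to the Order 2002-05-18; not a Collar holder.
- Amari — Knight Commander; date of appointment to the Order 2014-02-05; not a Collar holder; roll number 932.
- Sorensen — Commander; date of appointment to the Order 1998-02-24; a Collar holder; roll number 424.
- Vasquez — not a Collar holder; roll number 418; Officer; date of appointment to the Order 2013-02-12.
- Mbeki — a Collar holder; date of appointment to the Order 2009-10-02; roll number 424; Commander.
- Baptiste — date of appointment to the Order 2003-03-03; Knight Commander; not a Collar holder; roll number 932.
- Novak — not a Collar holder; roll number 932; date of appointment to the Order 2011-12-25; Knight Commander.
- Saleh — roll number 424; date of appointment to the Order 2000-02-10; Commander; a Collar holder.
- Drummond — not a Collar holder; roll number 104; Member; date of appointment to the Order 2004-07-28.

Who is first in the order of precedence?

By grade within the Order: Baptiste, Novak and Amari (Knight Commander); then Sorensen, Saleh and Mbeki (Commander); then Moreau and Vasquez (Officer); then Drummond (Member).
Baptiste, Novak and Amari all have roll number 932, so the next rule applies.
Baptiste, Novak and Amari are each not a Collar holder, so the next rule applies.
Among Baptiste, Novak and Amari, by date of appointment to the Order (earlier first): Baptiste (2003-03-03) before Novak (2011-12-25) before Amari (2014-02-05).
Sorensen, Saleh and Mbeki all have roll number 424, so the next rule applies.
Sorensen, Saleh and Mbeki are each a Collar holder, so the next rule applies.
Among Sorensen, Saleh and Mbeki, by date of appointment to the Order (earlier first): Sorensen (1998-02-24) before Saleh (2000-02-10) before Mbeki (2009-10-02).
Moreau and Vasquez both have roll number 418, so the next rule applies.
Moreau and Vasquez are each not a Collar holder, so the next rule applies.
Among Moreau and Vasquez, by date of appointment to the Order (earlier first): Moreau (2002-05-18) before Vasquez (2013-02-12).
Order: Baptiste, Novak, Amari, Sorensen, Saleh, Mbeki, Moreau, Vasquez, Drummond.

Baptiste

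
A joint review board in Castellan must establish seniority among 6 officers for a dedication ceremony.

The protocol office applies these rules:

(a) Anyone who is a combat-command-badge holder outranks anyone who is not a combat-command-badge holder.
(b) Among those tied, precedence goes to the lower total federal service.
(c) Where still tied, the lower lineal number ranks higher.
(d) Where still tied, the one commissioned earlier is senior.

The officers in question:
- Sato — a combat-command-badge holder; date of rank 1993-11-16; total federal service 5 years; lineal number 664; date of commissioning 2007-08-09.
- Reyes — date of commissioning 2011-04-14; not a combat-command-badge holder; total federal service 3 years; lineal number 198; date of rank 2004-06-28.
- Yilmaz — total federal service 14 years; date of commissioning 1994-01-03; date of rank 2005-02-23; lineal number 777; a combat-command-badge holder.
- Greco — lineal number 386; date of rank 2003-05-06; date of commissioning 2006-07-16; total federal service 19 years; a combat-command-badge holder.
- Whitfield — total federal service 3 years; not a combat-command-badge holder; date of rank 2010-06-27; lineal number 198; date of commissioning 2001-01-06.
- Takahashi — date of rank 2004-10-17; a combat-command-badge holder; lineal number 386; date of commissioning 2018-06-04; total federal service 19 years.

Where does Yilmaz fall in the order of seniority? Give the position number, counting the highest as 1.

By the first rule: Sato, Yilmaz, Greco and Takahashi (each a combat-command-badge holder); then Whitfield and Reyes (both not a combat-command-badge holder).
Among Sato, Yilmaz, Greco and Takahashi, by total federal service (lower first): Sato (5 years) before Yilmaz (14 years) before Greco and Takahashi (19 years).
Greco and Takahashi both have lineal number 386, so the next rule applies.
Among Greco and Takahashi, by date of commissioning (earlier first): Greco (2006-07-16) before Takahashi (2018-06-04).
Whitfield and Reyes both have total federal service 3 years, so the next rule applies.
Whitfield and Reyes both have lineal number 198, so the next rule applies.
Among Whitfield and Reyes, by date of commissioning (earlier first): Whitfield (2001-01-06) before Reyes (2011-04-14).
Order: Sato, Yilmaz, Greco, Takahashi, Whitfield, Reyes. So position 2.

2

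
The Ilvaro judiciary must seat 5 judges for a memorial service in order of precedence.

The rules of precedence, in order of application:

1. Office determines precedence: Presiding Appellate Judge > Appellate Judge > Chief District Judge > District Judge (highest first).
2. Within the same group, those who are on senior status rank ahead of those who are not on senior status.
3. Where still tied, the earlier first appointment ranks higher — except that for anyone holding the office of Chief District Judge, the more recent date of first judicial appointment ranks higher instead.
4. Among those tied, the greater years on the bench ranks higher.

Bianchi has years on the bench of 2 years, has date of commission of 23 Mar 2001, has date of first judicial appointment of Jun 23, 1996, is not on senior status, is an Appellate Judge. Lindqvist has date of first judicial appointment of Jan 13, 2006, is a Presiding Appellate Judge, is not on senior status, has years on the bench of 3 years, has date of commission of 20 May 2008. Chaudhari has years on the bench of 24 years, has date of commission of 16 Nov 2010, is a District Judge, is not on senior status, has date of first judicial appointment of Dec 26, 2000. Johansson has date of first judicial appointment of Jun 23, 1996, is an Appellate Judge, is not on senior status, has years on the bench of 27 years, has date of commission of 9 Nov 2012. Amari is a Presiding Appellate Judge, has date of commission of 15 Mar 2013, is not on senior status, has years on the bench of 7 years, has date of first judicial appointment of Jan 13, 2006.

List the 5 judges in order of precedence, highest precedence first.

Amari, Lindqvist, Johansson, Bianchi, Chaudhari

By office: Amari and Lindqvist (Presiding Appellate Judge); then Johansson and Bianchi (Appellate Judge); then Chaudhari (District Judge).
Amari and Lindqvist are each not on senior status, so the next rule applies.
Amari and Lindqvist both have date of first judicial appointment Jan 13, 2006, so the next rule applies.
Among Amari and Lindqvist, by years on the bench (higher first): Amari (7 years) before Lindqvist (3 years).
Johansson and Bianchi are each not on senior status, so the next rule applies.
Johansson and Bianchi both have date of first judicial appointment Jun 23, 1996, so the next rule applies.
Among Johansson and Bianchi, by years on the bench (higher first): Johansson (27 years) before Bianchi (2 years).
Full order: Amari, Lindqvist, Johansson, Bianchi, Chaudhari.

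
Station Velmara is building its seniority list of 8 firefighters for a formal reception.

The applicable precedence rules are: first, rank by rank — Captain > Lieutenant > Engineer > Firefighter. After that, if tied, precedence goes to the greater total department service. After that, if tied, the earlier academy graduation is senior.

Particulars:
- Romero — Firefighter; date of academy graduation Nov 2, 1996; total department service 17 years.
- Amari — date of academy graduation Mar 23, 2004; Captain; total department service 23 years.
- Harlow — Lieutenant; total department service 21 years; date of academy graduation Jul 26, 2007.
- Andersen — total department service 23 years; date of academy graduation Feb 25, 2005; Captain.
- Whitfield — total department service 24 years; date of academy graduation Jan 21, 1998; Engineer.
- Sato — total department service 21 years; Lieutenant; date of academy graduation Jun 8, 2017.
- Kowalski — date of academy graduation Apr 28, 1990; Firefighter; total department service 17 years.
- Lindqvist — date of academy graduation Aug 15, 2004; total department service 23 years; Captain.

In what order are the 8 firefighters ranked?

Amari, Lindqvist, Andersen, Harlow, Sato, Whitfield, Kowalski, Romero

By rank: Amari, Lindqvist and Andersen (Captain); then Harlow and Sato (Lieutenant); then Whitfield (Engineer); then Kowalski and Romero (Firefighter).
Amari, Lindqvist and Andersen all have total department service 23 years, so the next rule applies.
Among Amari, Lindqvist and Andersen, by date of academy graduation (earlier first): Amari (Mar 23, 2004) before Lindqvist (Aug 15, 2004) before Andersen (Feb 25, 2005).
Harlow and Sato both have total department service 21 years, so the next rule applies.
Among Harlow and Sato, by date of academy graduation (earlier first): Harlow (Jul 26, 2007) before Sato (Jun 8, 2017).
Kowalski and Romero both have total department service 17 years, so the next rule applies.
Among Kowalski and Romero, by date of academy graduation (earlier first): Kowalski (Apr 28, 1990) before Romero (Nov 2, 1996).
Full order: Amari, Lindqvist, Andersen, Harlow, Sato, Whitfield, Kowalski, Romero.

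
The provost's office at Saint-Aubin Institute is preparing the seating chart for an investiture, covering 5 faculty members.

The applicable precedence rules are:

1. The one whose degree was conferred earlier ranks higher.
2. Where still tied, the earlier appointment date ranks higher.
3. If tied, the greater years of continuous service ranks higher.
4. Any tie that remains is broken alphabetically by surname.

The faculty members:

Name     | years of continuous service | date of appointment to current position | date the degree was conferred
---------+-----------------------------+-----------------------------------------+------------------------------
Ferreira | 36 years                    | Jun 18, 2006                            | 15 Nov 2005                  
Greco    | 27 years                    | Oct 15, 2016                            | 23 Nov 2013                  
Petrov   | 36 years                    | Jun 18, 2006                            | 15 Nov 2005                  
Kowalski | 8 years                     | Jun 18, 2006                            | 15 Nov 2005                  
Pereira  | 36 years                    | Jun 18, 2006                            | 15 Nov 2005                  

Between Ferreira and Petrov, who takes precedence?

By date the degree was conferred (earlier first): Ferreira, Pereira, Petrov and Kowalski (each 15 Nov 2005); then Greco (23 Nov 2013).
Ferreira, Pereira, Petrov and Kowalski all have date of appointment to current position Jun 18, 2006, so the next rule applies.
Among Ferreira, Pereira, Petrov and Kowalski, by years of continuous service (higher first): Ferreira, Pereira and Petrov (36 years) before Kowalski (8 years).
Among Ferreira, Pereira and Petrov, alphabetically by surname: Ferreira before Pereira before Petrov.
So Ferreira takes precedence.

Ferreira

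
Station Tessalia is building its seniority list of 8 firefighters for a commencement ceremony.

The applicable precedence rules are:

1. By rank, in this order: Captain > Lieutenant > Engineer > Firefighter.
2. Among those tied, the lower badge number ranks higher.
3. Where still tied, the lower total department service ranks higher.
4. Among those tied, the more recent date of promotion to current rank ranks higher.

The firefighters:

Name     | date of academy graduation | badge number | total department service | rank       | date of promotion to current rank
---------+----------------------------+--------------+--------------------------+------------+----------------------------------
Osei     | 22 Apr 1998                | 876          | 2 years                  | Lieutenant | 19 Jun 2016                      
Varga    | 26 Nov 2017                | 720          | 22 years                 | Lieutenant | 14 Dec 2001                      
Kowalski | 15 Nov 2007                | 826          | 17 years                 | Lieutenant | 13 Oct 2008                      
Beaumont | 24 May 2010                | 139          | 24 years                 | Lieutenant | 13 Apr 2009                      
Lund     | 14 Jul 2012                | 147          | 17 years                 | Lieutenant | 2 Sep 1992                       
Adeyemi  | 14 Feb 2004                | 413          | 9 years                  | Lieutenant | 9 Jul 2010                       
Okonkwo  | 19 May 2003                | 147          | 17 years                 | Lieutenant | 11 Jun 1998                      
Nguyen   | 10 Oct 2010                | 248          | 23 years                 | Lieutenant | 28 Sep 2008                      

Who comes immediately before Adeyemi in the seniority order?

Nguyen

By rank: Beaumont, Okonkwo, Lund, Nguyen, Adeyemi, Varga, Kowalski and Osei (Lieutenant).
Among Beaumont, Okonkwo, Lund, Nguyen, Adeyemi, Varga, Kowalski and Osei, by badge number (lower first): Beaumont (139) before Okonkwo and Lund (147) before Nguyen (248) before Adeyemi (413) before Varga (720) before Kowalski (826) before Osei (876).
Okonkwo and Lund both have total department service 17 years, so the next rule applies.
Among Okonkwo and Lund, by date of promotion to current rank (later first): Okonkwo (11 Jun 1998) before Lund (2 Sep 1992).
Order: Beaumont, Okonkwo, Lund, Nguyen, Adeyemi, Varga, Kowalski, Osei.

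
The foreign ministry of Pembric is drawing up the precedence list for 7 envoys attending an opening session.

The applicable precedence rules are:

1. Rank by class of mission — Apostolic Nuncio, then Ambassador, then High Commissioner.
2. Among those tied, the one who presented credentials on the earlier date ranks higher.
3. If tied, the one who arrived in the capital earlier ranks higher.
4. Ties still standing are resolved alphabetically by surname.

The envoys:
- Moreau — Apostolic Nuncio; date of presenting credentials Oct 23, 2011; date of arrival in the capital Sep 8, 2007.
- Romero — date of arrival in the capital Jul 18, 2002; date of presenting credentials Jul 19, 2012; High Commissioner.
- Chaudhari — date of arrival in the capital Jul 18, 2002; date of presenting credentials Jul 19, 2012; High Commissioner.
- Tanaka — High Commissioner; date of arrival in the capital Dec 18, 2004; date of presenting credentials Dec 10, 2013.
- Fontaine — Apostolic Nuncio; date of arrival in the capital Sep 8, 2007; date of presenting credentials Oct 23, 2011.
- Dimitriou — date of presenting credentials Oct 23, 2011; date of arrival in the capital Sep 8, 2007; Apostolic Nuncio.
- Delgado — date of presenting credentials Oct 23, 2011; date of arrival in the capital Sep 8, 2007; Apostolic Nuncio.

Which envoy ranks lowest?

By class of mission: Delgado, Dimitriou, Fontaine and Moreau (Apostolic Nuncio); then Chaudhari, Romero and Tanaka (High Commissioner).
Delgado, Dimitriou, Fontaine and Moreau all have date of presenting credentials Oct 23, 2011, so the next rule applies.
Delgado, Dimitriou, Fontaine and Moreau all have date of arrival in the capital Sep 8, 2007, so the next rule applies.
Among Delgado, Dimitriou, Fontaine and Moreau, alphabetically by surname: Delgado before Dimitriou before Fontaine before Moreau.
Among Chaudhari, Romero and Tanaka, by date of presenting credentials (earlier first): Chaudhari and Romero (Jul 19, 2012) before Tanaka (Dec 10, 2013).
Chaudhari and Romero both have date of arrival in the capital Jul 18, 2002, so the next rule applies.
Among Chaudhari and Romero, alphabetically by surname: Chaudhari before Romero.
Order: Delgado, Dimitriou, Fontaine, Moreau, Chaudhari, Romero, Tanaka.

Tanaka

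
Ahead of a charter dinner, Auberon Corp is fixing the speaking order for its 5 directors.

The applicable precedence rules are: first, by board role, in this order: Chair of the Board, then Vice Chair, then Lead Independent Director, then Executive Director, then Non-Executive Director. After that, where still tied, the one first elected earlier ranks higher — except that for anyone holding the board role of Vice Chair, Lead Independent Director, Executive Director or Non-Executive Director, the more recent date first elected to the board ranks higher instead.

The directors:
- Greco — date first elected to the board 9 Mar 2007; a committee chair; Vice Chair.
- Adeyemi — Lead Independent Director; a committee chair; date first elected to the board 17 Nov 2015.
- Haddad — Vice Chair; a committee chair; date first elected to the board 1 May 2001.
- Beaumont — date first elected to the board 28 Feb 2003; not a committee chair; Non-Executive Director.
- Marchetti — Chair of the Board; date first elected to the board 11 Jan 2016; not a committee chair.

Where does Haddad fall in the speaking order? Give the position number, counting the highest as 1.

3

By board role: Marchetti (Chair of the Board); then Greco and Haddad (Vice Chair); then Adeyemi (Lead Independent Director); then Beaumont (Non-Executive Director).
Among Greco and Haddad, by date first elected to the board (later first) (reversed rule for this group): Greco (9 Mar 2007) before Haddad (1 May 2001).
Order: Marchetti, Greco, Haddad, Adeyemi, Beaumont. So position 3.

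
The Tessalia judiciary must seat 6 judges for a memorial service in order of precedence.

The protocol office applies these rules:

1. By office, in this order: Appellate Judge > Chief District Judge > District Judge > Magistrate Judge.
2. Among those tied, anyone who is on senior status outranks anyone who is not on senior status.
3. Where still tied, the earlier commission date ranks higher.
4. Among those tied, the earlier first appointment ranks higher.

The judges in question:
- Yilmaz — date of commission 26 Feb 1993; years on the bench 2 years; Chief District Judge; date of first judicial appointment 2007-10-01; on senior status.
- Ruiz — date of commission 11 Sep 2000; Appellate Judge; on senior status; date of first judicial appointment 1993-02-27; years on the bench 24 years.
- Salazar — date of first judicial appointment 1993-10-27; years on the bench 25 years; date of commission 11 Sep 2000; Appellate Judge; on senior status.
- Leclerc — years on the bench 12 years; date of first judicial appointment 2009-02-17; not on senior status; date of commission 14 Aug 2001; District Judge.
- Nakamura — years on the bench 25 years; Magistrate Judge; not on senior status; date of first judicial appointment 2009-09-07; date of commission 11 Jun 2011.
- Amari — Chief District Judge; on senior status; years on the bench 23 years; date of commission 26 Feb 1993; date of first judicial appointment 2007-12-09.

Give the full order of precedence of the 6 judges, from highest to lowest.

By office: Ruiz and Salazar (Appellate Judge); then Yilmaz and Amari (Chief District Judge); then Leclerc (District Judge); then Nakamura (Magistrate Judge).
Ruiz and Salazar are each on senior status, so the next rule applies.
Ruiz and Salazar both have date of commission 11 Sep 2000, so the next rule applies.
Among Ruiz and Salazar, by date of first judicial appointment (earlier first): Ruiz (1993-02-27) before Salazar (1993-10-27).
Yilmaz and Amari are each on senior status, so the next rule applies.
Yilmaz and Amari both have date of commission 26 Feb 1993, so the next rule applies.
Among Yilmaz and Amari, by date of first judicial appointment (earlier first): Yilmaz (2007-10-01) before Amari (2007-12-09).
Full order: Ruiz, Salazar, Yilmaz, Amari, Leclerc, Nakamura.

Ruiz, Salazar, Yilmaz, Amari, Leclerc, Nakamura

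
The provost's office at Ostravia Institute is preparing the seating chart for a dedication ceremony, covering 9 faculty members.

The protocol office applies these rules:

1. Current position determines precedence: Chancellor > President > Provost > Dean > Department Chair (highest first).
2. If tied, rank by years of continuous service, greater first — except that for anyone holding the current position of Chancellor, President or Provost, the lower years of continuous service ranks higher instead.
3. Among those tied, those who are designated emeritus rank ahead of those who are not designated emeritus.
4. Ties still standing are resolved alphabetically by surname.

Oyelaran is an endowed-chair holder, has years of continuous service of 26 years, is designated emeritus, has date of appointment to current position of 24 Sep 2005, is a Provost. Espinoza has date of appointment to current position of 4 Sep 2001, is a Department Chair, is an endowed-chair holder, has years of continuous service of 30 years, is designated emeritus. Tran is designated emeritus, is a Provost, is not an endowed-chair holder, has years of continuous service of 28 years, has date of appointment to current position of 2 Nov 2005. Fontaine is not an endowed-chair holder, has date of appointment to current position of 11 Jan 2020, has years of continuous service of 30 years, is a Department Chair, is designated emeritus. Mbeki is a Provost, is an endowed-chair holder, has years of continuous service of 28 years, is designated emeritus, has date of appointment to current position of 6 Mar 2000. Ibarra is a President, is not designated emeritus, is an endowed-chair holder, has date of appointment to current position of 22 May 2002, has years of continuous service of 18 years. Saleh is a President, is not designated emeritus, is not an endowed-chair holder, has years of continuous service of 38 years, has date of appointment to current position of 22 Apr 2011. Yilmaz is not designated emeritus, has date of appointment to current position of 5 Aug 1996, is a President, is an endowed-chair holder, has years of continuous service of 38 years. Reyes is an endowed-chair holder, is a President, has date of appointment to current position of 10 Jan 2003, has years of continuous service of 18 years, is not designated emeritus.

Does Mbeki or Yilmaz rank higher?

Yilmaz

By current position: Ibarra, Reyes, Saleh and Yilmaz (President); then Oyelaran, Mbeki and Tran (Provost); then Espinoza and Fontaine (Department Chair).
Among Ibarra, Reyes, Saleh and Yilmaz, by years of continuous service (lower first) (reversed rule for this group): Ibarra and Reyes (18 years) before Saleh and Yilmaz (38 years).
Ibarra and Reyes are each not designated emeritus, so the next rule applies.
Among Ibarra and Reyes, alphabetically by surname: Ibarra before Reyes.
Saleh and Yilmaz are each not designated emeritus, so the next rule applies.
Among Saleh and Yilmaz, alphabetically by surname: Saleh before Yilmaz.
Among Oyelaran, Mbeki and Tran, by years of continuous service (lower first) (reversed rule for this group): Oyelaran (26 years) before Mbeki and Tran (28 years).
Mbeki and Tran are each designated emeritus, so the next rule applies.
Among Mbeki and Tran, alphabetically by surname: Mbeki before Tran.
Espinoza and Fontaine both have years of continuous service 30 years, so the next rule applies.
Espinoza and Fontaine are each designated emeritus, so the next rule applies.
Among Espinoza and Fontaine, alphabetically by surname: Espinoza before Fontaine.
So Yilmaz takes precedence.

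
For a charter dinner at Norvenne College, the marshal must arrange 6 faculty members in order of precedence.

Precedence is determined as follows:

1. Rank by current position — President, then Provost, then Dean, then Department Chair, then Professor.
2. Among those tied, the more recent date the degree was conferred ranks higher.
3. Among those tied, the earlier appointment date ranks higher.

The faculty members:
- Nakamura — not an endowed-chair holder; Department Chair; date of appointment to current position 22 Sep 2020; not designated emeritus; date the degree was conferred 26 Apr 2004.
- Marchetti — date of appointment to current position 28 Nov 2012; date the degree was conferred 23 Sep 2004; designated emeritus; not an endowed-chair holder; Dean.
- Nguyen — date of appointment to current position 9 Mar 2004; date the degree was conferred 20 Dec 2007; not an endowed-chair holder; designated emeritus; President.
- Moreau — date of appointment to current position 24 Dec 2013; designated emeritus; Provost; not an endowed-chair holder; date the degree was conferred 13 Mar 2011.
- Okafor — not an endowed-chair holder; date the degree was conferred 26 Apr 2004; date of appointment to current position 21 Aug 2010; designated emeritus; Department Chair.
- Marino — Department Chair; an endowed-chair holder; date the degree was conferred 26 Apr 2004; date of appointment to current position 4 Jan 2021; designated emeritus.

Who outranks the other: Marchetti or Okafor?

By current position: Nguyen (President); then Moreau (Provost); then Marchetti (Dean); then Okafor, Nakamura and Marino (Department Chair).
Okafor, Nakamura and Marino all have date the degree was conferred 26 Apr 2004, so the next rule applies.
Among Okafor, Nakamura and Marino, by date of appointment to current position (earlier first): Okafor (21 Aug 2010) before Nakamura (22 Sep 2020) before Marino (4 Jan 2021).
So Marchetti takes precedence.

Marchetti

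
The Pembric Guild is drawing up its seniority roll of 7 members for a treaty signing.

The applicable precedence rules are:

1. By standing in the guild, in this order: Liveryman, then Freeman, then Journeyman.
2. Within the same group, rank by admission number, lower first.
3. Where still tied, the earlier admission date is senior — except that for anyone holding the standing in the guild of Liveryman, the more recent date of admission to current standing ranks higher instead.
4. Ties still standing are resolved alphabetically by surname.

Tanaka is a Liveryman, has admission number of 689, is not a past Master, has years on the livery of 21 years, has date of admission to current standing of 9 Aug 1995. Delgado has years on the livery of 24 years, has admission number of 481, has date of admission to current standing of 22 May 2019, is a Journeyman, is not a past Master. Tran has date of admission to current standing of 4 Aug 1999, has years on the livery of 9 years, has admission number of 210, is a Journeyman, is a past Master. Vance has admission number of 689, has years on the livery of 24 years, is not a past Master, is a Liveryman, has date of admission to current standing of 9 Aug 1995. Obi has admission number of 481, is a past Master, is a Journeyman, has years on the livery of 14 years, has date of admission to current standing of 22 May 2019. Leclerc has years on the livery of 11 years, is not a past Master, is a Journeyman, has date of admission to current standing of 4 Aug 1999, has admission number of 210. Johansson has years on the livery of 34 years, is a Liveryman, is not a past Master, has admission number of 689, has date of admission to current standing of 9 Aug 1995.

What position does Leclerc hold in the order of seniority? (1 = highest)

By standing in the guild: Johansson, Tanaka and Vance (Liveryman); then Leclerc, Tran, Delgado and Obi (Journeyman).
Johansson, Tanaka and Vance all have admission number 689, so the next rule applies.
Johansson, Tanaka and Vance all have date of admission to current standing 9 Aug 1995, so the next rule applies.
Among Johansson, Tanaka and Vance, alphabetically by surname: Johansson before Tanaka before Vance.
Among Leclerc, Tran, Delgado and Obi, by admission number (lower first): Leclerc and Tran (210) before Delgado and Obi (481).
Leclerc and Tran both have date of admission to current standing 4 Aug 1999, so the next rule applies.
Among Leclerc and Tran, alphabetically by surname: Leclerc before Tran.
Delgado and Obi both have date of admission to current standing 22 May 2019, so the next rule applies.
Among Delgado and Obi, alphabetically by surname: Delgado before Obi.
Order: Johansson, Tanaka, Vance, Leclerc, Tran, Delgado, Obi. So position 4.

4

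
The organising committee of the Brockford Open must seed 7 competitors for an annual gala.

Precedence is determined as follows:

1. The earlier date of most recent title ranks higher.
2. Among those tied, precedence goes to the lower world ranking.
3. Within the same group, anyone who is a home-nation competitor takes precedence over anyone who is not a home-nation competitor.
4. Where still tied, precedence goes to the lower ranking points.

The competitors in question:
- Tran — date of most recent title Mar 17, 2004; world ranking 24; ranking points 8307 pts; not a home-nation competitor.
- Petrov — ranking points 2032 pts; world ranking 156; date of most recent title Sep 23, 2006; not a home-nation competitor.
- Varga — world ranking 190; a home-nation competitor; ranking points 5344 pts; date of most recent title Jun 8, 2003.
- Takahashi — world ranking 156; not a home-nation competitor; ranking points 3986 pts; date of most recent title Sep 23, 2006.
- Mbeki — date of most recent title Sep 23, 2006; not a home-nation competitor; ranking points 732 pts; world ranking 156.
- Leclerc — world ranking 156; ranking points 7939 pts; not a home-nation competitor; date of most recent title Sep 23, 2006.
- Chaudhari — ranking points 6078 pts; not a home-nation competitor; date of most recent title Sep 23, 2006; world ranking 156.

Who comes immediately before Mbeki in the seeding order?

Tran

By date of most recent title (earlier first): Varga (Jun 8, 2003); then Tran (Mar 17, 2004); then Mbeki, Petrov, Takahashi, Chaudhari and Leclerc (each Sep 23, 2006).
Mbeki, Petrov, Takahashi, Chaudhari and Leclerc all have world ranking 156, so the next rule applies.
Mbeki, Petrov, Takahashi, Chaudhari and Leclerc are each not a home-nation competitor, so the next rule applies.
Among Mbeki, Petrov, Takahashi, Chaudhari and Leclerc, by ranking points (lower first): Mbeki (732 pts) before Petrov (2032 pts) before Takahashi (3986 pts) before Chaudhari (6078 pts) before Leclerc (7939 pts).
Order: Varga, Tran, Mbeki, Petrov, Takahashi, Chaudhari, Leclerc.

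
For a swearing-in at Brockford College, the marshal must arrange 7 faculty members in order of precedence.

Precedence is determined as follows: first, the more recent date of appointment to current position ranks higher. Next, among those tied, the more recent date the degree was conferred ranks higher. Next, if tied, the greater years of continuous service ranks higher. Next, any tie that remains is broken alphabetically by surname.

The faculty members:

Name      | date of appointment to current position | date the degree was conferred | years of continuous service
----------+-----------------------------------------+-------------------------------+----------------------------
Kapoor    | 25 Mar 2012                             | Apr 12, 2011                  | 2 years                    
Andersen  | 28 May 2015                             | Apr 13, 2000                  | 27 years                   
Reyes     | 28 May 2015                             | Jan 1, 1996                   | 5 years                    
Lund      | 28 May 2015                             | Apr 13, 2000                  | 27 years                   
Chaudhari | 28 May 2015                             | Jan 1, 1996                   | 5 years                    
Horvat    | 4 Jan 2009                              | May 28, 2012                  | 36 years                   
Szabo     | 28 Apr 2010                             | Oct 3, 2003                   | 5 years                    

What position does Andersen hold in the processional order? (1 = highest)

1

By date of appointment to current position (later first): Andersen, Lund, Chaudhari and Reyes (each 28 May 2015); then Kapoor (25 Mar 2012); then Szabo (28 Apr 2010); then Horvat (4 Jan 2009).
Among Andersen, Lund, Chaudhari and Reyes, by date the degree was conferred (later first): Andersen and Lund (Apr 13, 2000) before Chaudhari and Reyes (Jan 1, 1996).
Andersen and Lund both have years of continuous service 27 years, so the next rule applies.
Among Andersen and Lund, alphabetically by surname: Andersen before Lund.
Chaudhari and Reyes both have years of continuous service 5 years, so the next rule applies.
Among Chaudhari and Reyes, alphabetically by surname: Chaudhari before Reyes.
Order: Andersen, Lund, Chaudhari, Reyes, Kapoor, Szabo, Horvat. So position 1.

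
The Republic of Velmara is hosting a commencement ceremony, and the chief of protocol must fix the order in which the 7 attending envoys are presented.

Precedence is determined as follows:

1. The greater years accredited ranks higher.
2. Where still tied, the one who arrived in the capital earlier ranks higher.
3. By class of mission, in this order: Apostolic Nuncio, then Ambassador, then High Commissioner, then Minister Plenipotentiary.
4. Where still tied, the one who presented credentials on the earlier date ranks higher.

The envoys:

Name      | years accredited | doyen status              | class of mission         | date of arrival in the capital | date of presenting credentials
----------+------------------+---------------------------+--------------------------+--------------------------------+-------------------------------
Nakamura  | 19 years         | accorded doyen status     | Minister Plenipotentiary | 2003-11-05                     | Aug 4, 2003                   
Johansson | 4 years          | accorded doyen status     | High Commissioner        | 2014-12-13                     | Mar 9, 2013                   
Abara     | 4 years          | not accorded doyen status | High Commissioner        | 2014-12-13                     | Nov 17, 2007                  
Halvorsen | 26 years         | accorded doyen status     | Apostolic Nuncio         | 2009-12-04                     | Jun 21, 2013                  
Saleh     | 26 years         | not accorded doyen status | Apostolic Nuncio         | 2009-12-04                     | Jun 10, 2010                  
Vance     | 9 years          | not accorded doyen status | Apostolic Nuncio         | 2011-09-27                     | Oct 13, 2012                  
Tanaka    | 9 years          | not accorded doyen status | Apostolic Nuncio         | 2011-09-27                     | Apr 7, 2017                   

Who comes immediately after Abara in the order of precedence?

By years accredited (higher first): Saleh and Halvorsen (both 26 years); then Nakamura (19 years); then Vance and Tanaka (both 9 years); then Abara and Johansson (both 4 years).
Saleh and Halvorsen both have date of arrival in the capital 2009-12-04, so the next rule applies.
Saleh and Halvorsen are each Apostolic Nuncio, so the next rule applies.
Among Saleh and Halvorsen, by date of presenting credentials (earlier first): Saleh (Jun 10, 2010) before Halvorsen (Jun 21, 2013).
Vance and Tanaka both have date of arrival in the capital 2011-09-27, so the next rule applies.
Vance and Tanaka are each Apostolic Nuncio, so the next rule applies.
Among Vance and Tanaka, by date of presenting credentials (earlier first): Vance (Oct 13, 2012) before Tanaka (Apr 7, 2017).
Abara and Johansson both have date of arrival in the capital 2014-12-13, so the next rule applies.
Abara and Johansson are each High Commissioner, so the next rule applies.
Among Abara and Johansson, by date of presenting credentials (earlier first): Abara (Nov 17, 2007) before Johansson (Mar 9, 2013).
Order: Saleh, Halvorsen, Nakamura, Vance, Tanaka, Abara, Johansson.

Johansson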